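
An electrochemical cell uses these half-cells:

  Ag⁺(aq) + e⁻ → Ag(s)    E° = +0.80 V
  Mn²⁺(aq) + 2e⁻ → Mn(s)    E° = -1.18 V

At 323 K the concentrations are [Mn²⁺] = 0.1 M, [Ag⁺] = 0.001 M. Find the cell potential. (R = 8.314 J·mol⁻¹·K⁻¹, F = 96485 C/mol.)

The Ag⁺/Ag couple has the higher reduction potential and acts as the cathode, so E°_cell = +0.80 − (-1.18) = 1.98 V.
Balancing electrons gives n = 2; the reaction quotient is Q = [Mn²⁺]/[Ag⁺]^2 = 1 × 10^5.
E = E° − (RT/nF) ln Q = 1.98 − (8.314×323)/(2×96485) × (11.513) = 1.980 − 0.160 = 1.820 V.

1.82 V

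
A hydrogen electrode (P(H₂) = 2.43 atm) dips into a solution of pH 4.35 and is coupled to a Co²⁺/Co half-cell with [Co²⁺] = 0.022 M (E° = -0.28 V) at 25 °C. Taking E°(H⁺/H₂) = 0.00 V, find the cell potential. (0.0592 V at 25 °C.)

The hydrogen couple is the cathode, so E°_cell = 0.28 V; n = 2.
[H⁺] = 10^(−4.35) = 4.5 × 10^-5 M, and Q = [Co²⁺]·P(H₂) / [H⁺]^2 = 2.68 × 10^7.
E = E° − (0.0592/2) log Q = 0.28 − (0.0592/2)(7.428) = 0.060 V.

0.060 V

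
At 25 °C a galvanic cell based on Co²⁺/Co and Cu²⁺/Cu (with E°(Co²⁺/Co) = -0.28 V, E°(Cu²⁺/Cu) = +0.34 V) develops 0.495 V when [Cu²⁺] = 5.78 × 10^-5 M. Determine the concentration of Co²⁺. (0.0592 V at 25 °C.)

From the Nernst equation, log Q = n(E° − E)/0.0592 = 2(0.62 − 0.495)/0.0592 = 4.223, so Q = 1.67 × 10^4.
With Q = [Co²⁺]/[Cu²⁺] and the known concentrations, [Co²⁺] in the numerator gives [Co²⁺] = 0.97 M.

0.97 M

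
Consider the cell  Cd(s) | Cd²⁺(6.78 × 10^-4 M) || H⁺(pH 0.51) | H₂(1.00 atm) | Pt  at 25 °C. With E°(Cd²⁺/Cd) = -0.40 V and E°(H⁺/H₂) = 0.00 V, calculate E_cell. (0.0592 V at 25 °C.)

The hydrogen couple is the cathode, so E°_cell = 0.40 V; n = 2.
[H⁺] = 10^(−0.51) = 0.31 M, and Q = [Cd²⁺]·P(H₂) / [H⁺]^2 = 0.00710.
E = E° − (0.0592/2) log Q = 0.40 − (0.0592/2)(-2.149) = 0.464 V.

0.46 V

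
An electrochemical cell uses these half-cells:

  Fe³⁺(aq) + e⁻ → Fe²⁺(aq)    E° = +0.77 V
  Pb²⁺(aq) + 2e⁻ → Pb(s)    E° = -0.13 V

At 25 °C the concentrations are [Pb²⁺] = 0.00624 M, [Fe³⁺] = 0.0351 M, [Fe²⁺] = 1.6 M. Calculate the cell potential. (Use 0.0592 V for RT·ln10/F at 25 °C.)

0.867 V

The Fe³⁺/Fe²⁺ couple has the higher reduction potential and acts as the cathode, so E°_cell = +0.77 − (-0.13) = 0.90 V.
Balancing electrons gives n = 2; the reaction quotient is Q = [Pb²⁺]·[Fe²⁺]^2/[Fe³⁺]^2 = 13.0.
At 25 °C, E = E° − (0.0592/n) log Q = 0.90 − (0.0592/2)(1.113) = 0.900 − 0.033 = 0.867 V.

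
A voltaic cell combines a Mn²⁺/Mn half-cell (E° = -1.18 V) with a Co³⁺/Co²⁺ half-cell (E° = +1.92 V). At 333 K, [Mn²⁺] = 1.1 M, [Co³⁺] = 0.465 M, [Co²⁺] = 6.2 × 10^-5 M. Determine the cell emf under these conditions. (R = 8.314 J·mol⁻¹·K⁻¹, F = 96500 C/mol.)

3.35 V

The Co³⁺/Co²⁺ couple has the higher reduction potential and acts as the cathode, so E°_cell = +1.92 − (-1.18) = 3.10 V.
Balancing electrons gives n = 2; the reaction quotient is Q = [Mn²⁺]·[Co²⁺]^2/[Co³⁺]^2 = 1.96 × 10^-8.
E = E° − (RT/nF) ln Q = 3.10 − (8.314×333)/(2×96500) × (-17.750) = 3.100 + 0.255 = 3.355 V.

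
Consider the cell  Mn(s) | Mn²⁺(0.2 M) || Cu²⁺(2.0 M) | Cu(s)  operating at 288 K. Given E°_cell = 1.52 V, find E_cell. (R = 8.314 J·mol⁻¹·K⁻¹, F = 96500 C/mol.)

1.55 V

Balancing electrons gives n = 2; the reaction quotient is Q = [Mn²⁺]/[Cu²⁺] = 0.100.
E = E° − (RT/nF) ln Q = 1.52 − (8.314×288)/(2×96500) × (-2.303) = 1.520 + 0.029 = 1.549 V.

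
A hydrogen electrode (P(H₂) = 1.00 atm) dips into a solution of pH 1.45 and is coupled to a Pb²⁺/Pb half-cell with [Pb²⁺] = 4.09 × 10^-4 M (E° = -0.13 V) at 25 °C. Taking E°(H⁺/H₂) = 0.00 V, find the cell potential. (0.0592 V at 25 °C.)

The hydrogen couple is the cathode, so E°_cell = 0.13 V; n = 2.
[H⁺] = 10^(−1.45) = 0.035 M, and Q = [Pb²⁺]·P(H₂) / [H⁺]^2 = 0.325.
E = E° − (0.0592/2) log Q = 0.13 − (0.0592/2)(-0.488) = 0.144 V.

0.14 V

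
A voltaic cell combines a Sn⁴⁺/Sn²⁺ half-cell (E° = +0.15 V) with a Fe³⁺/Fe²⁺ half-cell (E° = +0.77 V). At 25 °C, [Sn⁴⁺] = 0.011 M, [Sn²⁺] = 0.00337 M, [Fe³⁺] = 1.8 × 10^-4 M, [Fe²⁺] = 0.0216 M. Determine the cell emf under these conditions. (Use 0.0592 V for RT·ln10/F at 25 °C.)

0.482 V

The Fe³⁺/Fe²⁺ couple has the higher reduction potential and acts as the cathode, so E°_cell = +0.77 − (+0.15) = 0.62 V.
Balancing electrons gives n = 2; the reaction quotient is Q = [Sn⁴⁺]·[Fe²⁺]^2/([Sn²⁺]·[Fe³⁺]^2) = 4.7 × 10^4.
At 25 °C, E = E° − (0.0592/n) log Q = 0.62 − (0.0592/2)(4.672) = 0.620 − 0.138 = 0.482 V.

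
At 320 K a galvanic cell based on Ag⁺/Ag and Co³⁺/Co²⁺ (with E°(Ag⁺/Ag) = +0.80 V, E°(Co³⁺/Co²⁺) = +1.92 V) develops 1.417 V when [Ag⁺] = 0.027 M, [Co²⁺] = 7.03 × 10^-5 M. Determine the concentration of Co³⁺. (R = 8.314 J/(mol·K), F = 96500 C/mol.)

From the Nernst equation, ln Q = nF(E° − E)/RT = 1×96500×(1.12 − 1.417)/(8.314×320) = -10.773, so Q = 2.1 × 10^-5.
With Q = [Ag⁺]·[Co²⁺]/[Co³⁺] and the known concentrations, [Co³⁺] in the denominator gives [Co³⁺] = 0.091 M.

0.091 M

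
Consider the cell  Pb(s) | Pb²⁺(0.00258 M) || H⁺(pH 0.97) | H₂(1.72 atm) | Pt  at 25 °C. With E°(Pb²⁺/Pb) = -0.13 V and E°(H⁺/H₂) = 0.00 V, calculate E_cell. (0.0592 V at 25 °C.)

The hydrogen couple is the cathode, so E°_cell = 0.13 V; n = 2.
[H⁺] = 10^(−0.97) = 0.11 M, and Q = [Pb²⁺]·P(H₂) / [H⁺]^2 = 0.386.
E = E° − (0.0592/2) log Q = 0.13 − (0.0592/2)(-0.413) = 0.142 V.

0.14 V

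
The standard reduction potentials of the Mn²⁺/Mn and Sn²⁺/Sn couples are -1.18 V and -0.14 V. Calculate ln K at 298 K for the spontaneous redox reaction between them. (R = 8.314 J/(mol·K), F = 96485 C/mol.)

E°_cell = -0.14 − (-1.18) = 1.04 V, with n = 2 electrons transferred.
At equilibrium E = 0, so the Nernst equation gives ln K = nFE°/RT = (2)(96485)(1.04)/((8.314)(298)) = 81.00.

ln K = 81.0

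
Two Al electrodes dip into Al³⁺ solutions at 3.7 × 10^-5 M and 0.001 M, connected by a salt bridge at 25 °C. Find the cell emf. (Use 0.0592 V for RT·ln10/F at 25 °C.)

Both half-cells are Al³⁺/Al, so E°_cell = 0. The concentrated side is the cathode; the cell reaction moves Al³⁺ from high to low concentration with n = 3.
Q = [Al³⁺]_dilute/[Al³⁺]_conc = 3.7 × 10^-5/0.001 = 0.0370.
E = 0 − (0.0592/3) log Q = −(0.0592/3)(-1.432) = 0.0283 V.

0.028 V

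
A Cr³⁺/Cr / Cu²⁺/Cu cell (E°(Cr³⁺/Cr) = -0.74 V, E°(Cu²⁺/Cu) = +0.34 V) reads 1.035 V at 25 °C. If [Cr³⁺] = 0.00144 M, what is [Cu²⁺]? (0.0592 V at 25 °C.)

From the Nernst equation, log Q = n(E° − E)/0.0592 = 6(1.08 − 1.035)/0.0592 = 4.561, so Q = 3.64 × 10^4.
With Q = [Cr³⁺]^2/[Cu²⁺]^3 and the known concentrations, [Cu²⁺]^3 in the denominator gives [Cu²⁺] = 3.8 × 10^-4 M.

3.8 × 10^-4 M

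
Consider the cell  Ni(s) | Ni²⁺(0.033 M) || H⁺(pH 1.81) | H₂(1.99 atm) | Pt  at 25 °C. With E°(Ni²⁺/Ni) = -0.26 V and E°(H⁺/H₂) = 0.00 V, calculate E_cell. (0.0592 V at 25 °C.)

0.19 V

The hydrogen couple is the cathode, so E°_cell = 0.26 V; n = 2.
[H⁺] = 10^(−1.81) = 0.015 M, and Q = [Ni²⁺]·P(H₂) / [H⁺]^2 = 274.
E = E° − (0.0592/2) log Q = 0.26 − (0.0592/2)(2.437) = 0.188 V.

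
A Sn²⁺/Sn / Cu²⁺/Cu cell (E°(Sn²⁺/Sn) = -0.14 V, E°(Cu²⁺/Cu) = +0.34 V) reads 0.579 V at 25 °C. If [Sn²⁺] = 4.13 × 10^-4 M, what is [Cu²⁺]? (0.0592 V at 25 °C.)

From the Nernst equation, log Q = n(E° − E)/0.0592 = 2(0.48 − 0.579)/0.0592 = -3.345, so Q = 4.52 × 10^-4.
With Q = [Sn²⁺]/[Cu²⁺] and the known concentrations, [Cu²⁺] in the denominator gives [Cu²⁺] = 0.91 M.

0.91 M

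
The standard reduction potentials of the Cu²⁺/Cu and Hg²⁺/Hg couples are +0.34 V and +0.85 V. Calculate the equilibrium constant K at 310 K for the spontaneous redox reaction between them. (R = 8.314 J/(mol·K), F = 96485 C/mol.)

E°_cell = +0.85 − (+0.34) = 0.51 V, with n = 2 electrons transferred.
At equilibrium E = 0, so the Nernst equation gives ln K = nFE°/RT = (2)(96485)(0.51)/((8.314)(310)) = 38.18.
K = e^38.18 = 3.8 × 10^16.

3.8 × 10^16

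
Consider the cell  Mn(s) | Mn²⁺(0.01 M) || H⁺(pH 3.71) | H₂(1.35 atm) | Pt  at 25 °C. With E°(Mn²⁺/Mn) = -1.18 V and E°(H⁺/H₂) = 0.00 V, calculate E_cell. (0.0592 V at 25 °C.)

The hydrogen couple is the cathode, so E°_cell = 1.18 V; n = 2.
[H⁺] = 10^(−3.71) = 1.9 × 10^-4 M, and Q = [Mn²⁺]·P(H₂) / [H⁺]^2 = 3.55 × 10^5.
E = E° − (0.0592/2) log Q = 1.18 − (0.0592/2)(5.550) = 1.016 V.

1.02 V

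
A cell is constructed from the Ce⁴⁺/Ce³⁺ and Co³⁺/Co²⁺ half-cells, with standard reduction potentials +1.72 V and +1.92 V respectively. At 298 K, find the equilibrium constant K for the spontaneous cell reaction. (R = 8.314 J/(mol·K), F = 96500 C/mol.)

2400

E°_cell = +1.92 − (+1.72) = 0.20 V, with n = 1 electron transferred.
At equilibrium E = 0, so the Nernst equation gives ln K = nFE°/RT = (1)(96500)(0.20)/((8.314)(298)) = 7.79.
K = e^7.79 = 2400.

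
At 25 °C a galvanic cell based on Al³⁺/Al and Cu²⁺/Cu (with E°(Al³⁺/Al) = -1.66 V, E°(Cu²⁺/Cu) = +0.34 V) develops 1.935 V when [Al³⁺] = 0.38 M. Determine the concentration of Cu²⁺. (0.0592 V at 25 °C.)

0.0033 M

From the Nernst equation, log Q = n(E° − E)/0.0592 = 6(2.00 − 1.935)/0.0592 = 6.588, so Q = 3.87 × 10^6.
With Q = [Al³⁺]^2/[Cu²⁺]^3 and the known concentrations, [Cu²⁺]^3 in the denominator gives [Cu²⁺] = 0.0033 M.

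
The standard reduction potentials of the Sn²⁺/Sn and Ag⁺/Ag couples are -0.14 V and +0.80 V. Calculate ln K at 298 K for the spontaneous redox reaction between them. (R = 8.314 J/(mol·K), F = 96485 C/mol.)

ln K = 73.2

E°_cell = +0.80 − (-0.14) = 0.94 V, with n = 2 electrons transferred.
At equilibrium E = 0, so the Nernst equation gives ln K = nFE°/RT = (2)(96485)(0.94)/((8.314)(298)) = 73.21.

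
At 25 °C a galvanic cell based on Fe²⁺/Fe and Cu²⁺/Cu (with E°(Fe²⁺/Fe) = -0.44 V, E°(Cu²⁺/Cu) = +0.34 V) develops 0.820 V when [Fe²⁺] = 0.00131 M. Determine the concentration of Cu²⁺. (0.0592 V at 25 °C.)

0.029 M

From the Nernst equation, log Q = n(E° − E)/0.0592 = 2(0.78 − 0.820)/0.0592 = -1.351, so Q = 0.0445.
With Q = [Fe²⁺]/[Cu²⁺] and the known concentrations, [Cu²⁺] in the denominator gives [Cu²⁺] = 0.029 M.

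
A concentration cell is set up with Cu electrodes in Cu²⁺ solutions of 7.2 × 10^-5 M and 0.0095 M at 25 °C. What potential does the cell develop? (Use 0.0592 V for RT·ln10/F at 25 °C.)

0.063 V

Both half-cells are Cu²⁺/Cu, so E°_cell = 0. The concentrated side is the cathode; the cell reaction moves Cu²⁺ from high to low concentration with n = 2.
Q = [Cu²⁺]_dilute/[Cu²⁺]_conc = 7.2 × 10^-5/0.0095 = 0.00758.
E = 0 − (0.0592/2) log Q = −(0.0592/2)(-2.120) = 0.0628 V.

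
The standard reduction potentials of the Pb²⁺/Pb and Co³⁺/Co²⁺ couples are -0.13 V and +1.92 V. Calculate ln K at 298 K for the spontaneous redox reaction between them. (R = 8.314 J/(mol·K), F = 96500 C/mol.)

ln K = 159.7

E°_cell = +1.92 − (-0.13) = 2.05 V, with n = 2 electrons transferred.
At equilibrium E = 0, so the Nernst equation gives ln K = nFE°/RT = (2)(96500)(2.05)/((8.314)(298)) = 159.69.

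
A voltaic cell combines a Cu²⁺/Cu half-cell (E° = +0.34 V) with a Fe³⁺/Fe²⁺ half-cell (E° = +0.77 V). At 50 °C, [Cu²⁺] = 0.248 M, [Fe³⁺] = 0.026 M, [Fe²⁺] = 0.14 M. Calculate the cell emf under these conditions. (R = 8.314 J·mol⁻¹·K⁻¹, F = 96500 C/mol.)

0.403 V

The Fe³⁺/Fe²⁺ couple has the higher reduction potential and acts as the cathode, so E°_cell = +0.77 − (+0.34) = 0.43 V.
Balancing electrons gives n = 2; the reaction quotient is Q = [Cu²⁺]·[Fe²⁺]^2/[Fe³⁺]^2 = 7.19.
E = E° − (RT/nF) ln Q = 0.43 − (8.314×323)/(2×96500) × (1.973) = 0.430 − 0.027 = 0.403 V.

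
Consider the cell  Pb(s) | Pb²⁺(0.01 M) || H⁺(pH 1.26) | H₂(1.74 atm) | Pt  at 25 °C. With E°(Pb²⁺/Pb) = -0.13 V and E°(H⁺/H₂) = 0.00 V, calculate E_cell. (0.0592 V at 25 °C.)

The hydrogen couple is the cathode, so E°_cell = 0.13 V; n = 2.
[H⁺] = 10^(−1.26) = 0.055 M, and Q = [Pb²⁺]·P(H₂) / [H⁺]^2 = 5.76.
E = E° − (0.0592/2) log Q = 0.13 − (0.0592/2)(0.761) = 0.107 V.

0.11 V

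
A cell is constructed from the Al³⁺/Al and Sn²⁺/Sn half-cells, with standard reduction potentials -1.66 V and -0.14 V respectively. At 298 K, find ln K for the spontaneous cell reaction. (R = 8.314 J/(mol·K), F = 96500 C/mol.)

ln K = 355.2

E°_cell = -0.14 − (-1.66) = 1.52 V, with n = 6 electrons transferred.
At equilibrium E = 0, so the Nernst equation gives ln K = nFE°/RT = (6)(96500)(1.52)/((8.314)(298)) = 355.22.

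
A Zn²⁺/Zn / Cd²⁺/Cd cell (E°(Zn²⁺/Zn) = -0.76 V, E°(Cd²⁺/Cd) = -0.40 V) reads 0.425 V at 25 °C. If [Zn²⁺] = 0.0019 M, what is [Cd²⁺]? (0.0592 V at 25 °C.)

0.3 M

From the Nernst equation, log Q = n(E° − E)/0.0592 = 2(0.36 − 0.425)/0.0592 = -2.196, so Q = 0.00637.
With Q = [Zn²⁺]/[Cd²⁺] and the known concentrations, [Cd²⁺] in the denominator gives [Cd²⁺] = 0.3 M.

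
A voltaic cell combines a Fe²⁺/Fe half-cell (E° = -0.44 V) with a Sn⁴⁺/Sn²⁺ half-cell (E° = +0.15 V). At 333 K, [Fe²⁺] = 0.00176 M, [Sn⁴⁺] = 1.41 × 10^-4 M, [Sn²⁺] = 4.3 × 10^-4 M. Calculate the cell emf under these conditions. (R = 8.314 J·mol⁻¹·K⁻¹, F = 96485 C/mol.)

0.665 V

The Sn⁴⁺/Sn²⁺ couple has the higher reduction potential and acts as the cathode, so E°_cell = +0.15 − (-0.44) = 0.59 V.
Balancing electrons gives n = 2; the reaction quotient is Q = [Fe²⁺]·[Sn²⁺]/[Sn⁴⁺] = 0.00537.
E = E° − (RT/nF) ln Q = 0.59 − (8.314×333)/(2×96485) × (-5.227) = 0.590 + 0.075 = 0.665 V.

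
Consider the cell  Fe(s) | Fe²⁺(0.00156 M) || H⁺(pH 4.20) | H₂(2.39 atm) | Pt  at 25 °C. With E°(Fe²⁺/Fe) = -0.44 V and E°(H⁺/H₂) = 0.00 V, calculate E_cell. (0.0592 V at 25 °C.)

The hydrogen couple is the cathode, so E°_cell = 0.44 V; n = 2.
[H⁺] = 10^(−4.20) = 6.3 × 10^-5 M, and Q = [Fe²⁺]·P(H₂) / [H⁺]^2 = 9.37 × 10^5.
E = E° − (0.0592/2) log Q = 0.44 − (0.0592/2)(5.972) = 0.263 V.

0.26 V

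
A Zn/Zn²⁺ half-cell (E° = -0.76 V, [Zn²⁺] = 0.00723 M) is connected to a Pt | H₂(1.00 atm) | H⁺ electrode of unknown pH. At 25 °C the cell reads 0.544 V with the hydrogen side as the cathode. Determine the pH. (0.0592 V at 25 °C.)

pH = 4.72

E°_cell = 0.76 V and n = 2.
log Q = n(E° − E)/0.0592 = 2×(0.76 − 0.544)/0.0592 = 7.297.
With Q = [Zn²⁺]·P(H₂) / [H⁺]^2, solving for [H⁺] gives log[H⁺] = -4.719, so pH = 4.72.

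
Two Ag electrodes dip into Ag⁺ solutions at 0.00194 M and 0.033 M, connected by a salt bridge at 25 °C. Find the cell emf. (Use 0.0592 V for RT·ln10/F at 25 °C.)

Both half-cells are Ag⁺/Ag, so E°_cell = 0. The concentrated side is the cathode; the cell reaction moves Ag⁺ from high to low concentration with n = 1.
Q = [Ag⁺]_dilute/[Ag⁺]_conc = 0.00194/0.033 = 0.0588.
E = 0 − (0.0592/1) log Q = −(0.0592/1)(-1.231) = 0.0729 V.

0.073 V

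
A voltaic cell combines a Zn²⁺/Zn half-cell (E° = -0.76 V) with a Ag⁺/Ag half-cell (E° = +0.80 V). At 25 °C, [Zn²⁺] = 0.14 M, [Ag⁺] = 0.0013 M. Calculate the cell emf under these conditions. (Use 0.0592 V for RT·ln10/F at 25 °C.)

1.41 V

The Ag⁺/Ag couple has the higher reduction potential and acts as the cathode, so E°_cell = +0.80 − (-0.76) = 1.56 V.
Balancing electrons gives n = 2; the reaction quotient is Q = [Zn²⁺]/[Ag⁺]^2 = 8.28 × 10^4.
At 25 °C, E = E° − (0.0592/n) log Q = 1.56 − (0.0592/2)(4.918) = 1.560 − 0.146 = 1.414 V.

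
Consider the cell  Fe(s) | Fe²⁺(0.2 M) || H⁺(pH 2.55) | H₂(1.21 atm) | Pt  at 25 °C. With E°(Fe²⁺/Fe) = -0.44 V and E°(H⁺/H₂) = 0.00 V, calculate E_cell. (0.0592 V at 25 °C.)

0.31 V

The hydrogen couple is the cathode, so E°_cell = 0.44 V; n = 2.
[H⁺] = 10^(−2.55) = 0.0028 M, and Q = [Fe²⁺]·P(H₂) / [H⁺]^2 = 3.05 × 10^4.
E = E° − (0.0592/2) log Q = 0.44 − (0.0592/2)(4.484) = 0.307 V.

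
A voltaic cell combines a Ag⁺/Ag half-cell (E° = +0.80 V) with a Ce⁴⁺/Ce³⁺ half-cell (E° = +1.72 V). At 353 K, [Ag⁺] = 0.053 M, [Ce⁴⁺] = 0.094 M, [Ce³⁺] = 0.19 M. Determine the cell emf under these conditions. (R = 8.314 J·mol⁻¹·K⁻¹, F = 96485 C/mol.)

The Ce⁴⁺/Ce³⁺ couple has the higher reduction potential and acts as the cathode, so E°_cell = +1.72 − (+0.80) = 0.92 V.
Balancing electrons gives n = 1; the reaction quotient is Q = [Ag⁺]·[Ce³⁺]/[Ce⁴⁺] = 0.107.
E = E° − (RT/nF) ln Q = 0.92 − (8.314×353)/(1×96485) × (-2.234) = 0.920 + 0.068 = 0.988 V.

0.988 V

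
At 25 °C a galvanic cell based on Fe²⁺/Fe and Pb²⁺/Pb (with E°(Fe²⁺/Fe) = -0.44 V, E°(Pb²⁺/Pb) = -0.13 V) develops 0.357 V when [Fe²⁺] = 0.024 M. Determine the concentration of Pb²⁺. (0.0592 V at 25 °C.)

0.93 M

From the Nernst equation, log Q = n(E° − E)/0.0592 = 2(0.31 − 0.357)/0.0592 = -1.588, so Q = 0.0258.
With Q = [Fe²⁺]/[Pb²⁺] and the known concentrations, [Pb²⁺] in the denominator gives [Pb²⁺] = 0.93 M.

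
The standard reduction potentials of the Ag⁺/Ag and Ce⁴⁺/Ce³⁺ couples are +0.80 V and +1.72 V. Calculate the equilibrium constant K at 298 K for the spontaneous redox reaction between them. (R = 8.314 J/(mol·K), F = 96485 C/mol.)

3.6 × 10^15

E°_cell = +1.72 − (+0.80) = 0.92 V, with n = 1 electron transferred.
At equilibrium E = 0, so the Nernst equation gives ln K = nFE°/RT = (1)(96485)(0.92)/((8.314)(298)) = 35.83.
K = e^35.83 = 3.6 × 10^15.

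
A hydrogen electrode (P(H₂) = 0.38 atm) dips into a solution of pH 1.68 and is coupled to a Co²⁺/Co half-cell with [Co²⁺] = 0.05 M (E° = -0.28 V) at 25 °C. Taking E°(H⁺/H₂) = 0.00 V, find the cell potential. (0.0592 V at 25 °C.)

0.23 V

The hydrogen couple is the cathode, so E°_cell = 0.28 V; n = 2.
[H⁺] = 10^(−1.68) = 0.021 M, and Q = [Co²⁺]·P(H₂) / [H⁺]^2 = 43.5.
E = E° − (0.0592/2) log Q = 0.28 − (0.0592/2)(1.639) = 0.231 V.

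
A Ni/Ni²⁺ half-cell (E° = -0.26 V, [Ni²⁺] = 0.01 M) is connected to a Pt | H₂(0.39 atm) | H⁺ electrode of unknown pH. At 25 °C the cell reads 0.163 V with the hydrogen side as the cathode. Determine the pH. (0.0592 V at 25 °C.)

E°_cell = 0.26 V and n = 2.
log Q = n(E° − E)/0.0592 = 2×(0.26 − 0.163)/0.0592 = 3.277.
With Q = [Ni²⁺]·P(H₂) / [H⁺]^2, solving for [H⁺] gives log[H⁺] = -2.843, so pH = 2.84.

pH = 2.84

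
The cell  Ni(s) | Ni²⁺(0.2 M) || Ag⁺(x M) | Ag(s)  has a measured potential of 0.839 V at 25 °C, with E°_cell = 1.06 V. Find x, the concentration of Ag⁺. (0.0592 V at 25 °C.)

8.3 × 10^-5 M

From the Nernst equation, log Q = n(E° − E)/0.0592 = 2(1.06 − 0.839)/0.0592 = 7.466, so Q = 2.93 × 10^7.
With Q = [Ni²⁺]/[Ag⁺]^2 and the known concentrations, [Ag⁺]^2 in the denominator gives [Ag⁺] = 8.3 × 10^-5 M.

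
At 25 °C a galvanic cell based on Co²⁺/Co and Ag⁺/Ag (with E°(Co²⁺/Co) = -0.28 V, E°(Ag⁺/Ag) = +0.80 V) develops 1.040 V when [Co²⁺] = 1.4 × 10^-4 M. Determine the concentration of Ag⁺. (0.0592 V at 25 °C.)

0.0025 M

From the Nernst equation, log Q = n(E° − E)/0.0592 = 2(1.08 − 1.040)/0.0592 = 1.351, so Q = 22.5.
With Q = [Co²⁺]/[Ag⁺]^2 and the known concentrations, [Ag⁺]^2 in the denominator gives [Ag⁺] = 0.0025 M.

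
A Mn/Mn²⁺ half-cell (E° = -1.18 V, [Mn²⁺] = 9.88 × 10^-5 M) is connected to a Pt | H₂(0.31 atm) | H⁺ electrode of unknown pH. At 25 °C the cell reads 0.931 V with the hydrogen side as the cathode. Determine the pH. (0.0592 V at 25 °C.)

E°_cell = 1.18 V and n = 2.
log Q = n(E° − E)/0.0592 = 2×(1.18 − 0.931)/0.0592 = 8.412.
With Q = [Mn²⁺]·P(H₂) / [H⁺]^2, solving for [H⁺] gives log[H⁺] = -6.463, so pH = 6.46.

pH = 6.46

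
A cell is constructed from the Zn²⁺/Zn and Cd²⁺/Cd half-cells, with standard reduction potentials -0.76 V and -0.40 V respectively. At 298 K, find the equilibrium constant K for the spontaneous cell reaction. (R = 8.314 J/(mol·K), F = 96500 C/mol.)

1.5 × 10^12

E°_cell = -0.40 − (-0.76) = 0.36 V, with n = 2 electrons transferred.
At equilibrium E = 0, so the Nernst equation gives ln K = nFE°/RT = (2)(96500)(0.36)/((8.314)(298)) = 28.04.
K = e^28.04 = 1.5 × 10^12.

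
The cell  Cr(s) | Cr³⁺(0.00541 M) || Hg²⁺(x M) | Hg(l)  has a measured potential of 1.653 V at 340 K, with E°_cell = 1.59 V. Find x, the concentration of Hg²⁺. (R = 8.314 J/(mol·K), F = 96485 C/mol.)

From the Nernst equation, ln Q = nF(E° − E)/RT = 6×96485×(1.59 − 1.653)/(8.314×340) = -12.902, so Q = 2.49 × 10^-6.
With Q = [Cr³⁺]^2/[Hg²⁺]^3 and the known concentrations, [Hg²⁺]^3 in the denominator gives [Hg²⁺] = 2.3 M.

2.3 M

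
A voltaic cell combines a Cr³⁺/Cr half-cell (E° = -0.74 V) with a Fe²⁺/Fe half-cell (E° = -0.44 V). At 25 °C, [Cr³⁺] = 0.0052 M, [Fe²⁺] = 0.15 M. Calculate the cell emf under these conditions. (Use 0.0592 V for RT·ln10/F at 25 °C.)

0.321 V

The Fe²⁺/Fe couple has the higher reduction potential and acts as the cathode, so E°_cell = -0.44 − (-0.74) = 0.30 V.
Balancing electrons gives n = 6; the reaction quotient is Q = [Cr³⁺]^2/[Fe²⁺]^3 = 0.00801.
At 25 °C, E = E° − (0.0592/n) log Q = 0.30 − (0.0592/6)(-2.096) = 0.300 + 0.021 = 0.321 V.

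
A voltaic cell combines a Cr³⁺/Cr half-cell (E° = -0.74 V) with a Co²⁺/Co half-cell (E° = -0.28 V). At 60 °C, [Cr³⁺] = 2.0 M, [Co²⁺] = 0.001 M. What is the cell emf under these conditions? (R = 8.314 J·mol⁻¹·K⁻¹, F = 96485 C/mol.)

The Co²⁺/Co couple has the higher reduction potential and acts as the cathode, so E°_cell = -0.28 − (-0.74) = 0.46 V.
Balancing electrons gives n = 6; the reaction quotient is Q = [Cr³⁺]^2/[Co²⁺]^3 = 4 × 10^9.
E = E° − (RT/nF) ln Q = 0.46 − (8.314×333)/(6×96485) × (22.110) = 0.460 − 0.106 = 0.354 V.

0.354 V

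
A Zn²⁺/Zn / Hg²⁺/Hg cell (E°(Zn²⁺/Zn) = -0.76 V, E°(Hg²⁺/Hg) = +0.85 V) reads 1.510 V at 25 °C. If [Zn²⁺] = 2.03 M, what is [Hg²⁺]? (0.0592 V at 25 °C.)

8.5 × 10^-4 M

From the Nernst equation, log Q = n(E° − E)/0.0592 = 2(1.61 − 1.510)/0.0592 = 3.378, so Q = 2390.
With Q = [Zn²⁺]/[Hg²⁺] and the known concentrations, [Hg²⁺] in the denominator gives [Hg²⁺] = 8.5 × 10^-4 M.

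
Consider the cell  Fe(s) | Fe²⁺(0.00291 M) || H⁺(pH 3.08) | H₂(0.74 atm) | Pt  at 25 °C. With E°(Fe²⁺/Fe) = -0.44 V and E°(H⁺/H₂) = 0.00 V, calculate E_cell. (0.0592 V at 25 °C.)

The hydrogen couple is the cathode, so E°_cell = 0.44 V; n = 2.
[H⁺] = 10^(−3.08) = 8.3 × 10^-4 M, and Q = [Fe²⁺]·P(H₂) / [H⁺]^2 = 3110.
E = E° − (0.0592/2) log Q = 0.44 − (0.0592/2)(3.493) = 0.337 V.

0.34 V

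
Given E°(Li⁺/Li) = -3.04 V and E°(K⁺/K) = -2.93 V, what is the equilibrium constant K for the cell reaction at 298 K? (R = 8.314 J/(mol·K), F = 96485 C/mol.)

E°_cell = -2.93 − (-3.04) = 0.11 V, with n = 1 electron transferred.
At equilibrium E = 0, so the Nernst equation gives ln K = nFE°/RT = (1)(96485)(0.11)/((8.314)(298)) = 4.28.
K = e^4.28 = 73.

73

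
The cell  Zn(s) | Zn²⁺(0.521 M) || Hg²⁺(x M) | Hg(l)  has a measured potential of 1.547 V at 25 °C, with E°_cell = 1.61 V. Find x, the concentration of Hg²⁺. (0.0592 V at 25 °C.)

0.0039 M

From the Nernst equation, log Q = n(E° − E)/0.0592 = 2(1.61 − 1.547)/0.0592 = 2.128, so Q = 134.
With Q = [Zn²⁺]/[Hg²⁺] and the known concentrations, [Hg²⁺] in the denominator gives [Hg²⁺] = 0.0039 M.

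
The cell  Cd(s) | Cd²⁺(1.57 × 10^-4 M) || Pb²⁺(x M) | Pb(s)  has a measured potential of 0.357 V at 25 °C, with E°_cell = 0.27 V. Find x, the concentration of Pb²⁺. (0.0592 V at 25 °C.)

0.14 M

From the Nernst equation, log Q = n(E° − E)/0.0592 = 2(0.27 − 0.357)/0.0592 = -2.939, so Q = 0.00115.
With Q = [Cd²⁺]/[Pb²⁺] and the known concentrations, [Pb²⁺] in the denominator gives [Pb²⁺] = 0.14 M.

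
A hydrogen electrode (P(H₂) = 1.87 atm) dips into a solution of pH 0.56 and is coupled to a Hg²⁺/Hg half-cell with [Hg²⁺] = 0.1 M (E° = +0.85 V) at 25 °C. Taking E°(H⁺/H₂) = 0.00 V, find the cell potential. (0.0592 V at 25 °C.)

0.86 V

The Hg²⁺/Hg couple is the cathode, so E°_cell = 0.85 V; n = 2.
[H⁺] = 10^(−0.56) = 0.28 M, and Q = [H⁺]^2 / ([Hg²⁺]·P(H₂)) = 0.406.
E = E° − (0.0592/2) log Q = 0.85 − (0.0592/2)(-0.392) = 0.862 V.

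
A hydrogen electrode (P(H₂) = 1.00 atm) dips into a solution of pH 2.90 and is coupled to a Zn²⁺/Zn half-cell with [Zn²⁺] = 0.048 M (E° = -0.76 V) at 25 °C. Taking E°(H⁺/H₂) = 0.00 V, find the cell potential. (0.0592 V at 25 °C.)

The hydrogen couple is the cathode, so E°_cell = 0.76 V; n = 2.
[H⁺] = 10^(−2.90) = 0.0013 M, and Q = [Zn²⁺]·P(H₂) / [H⁺]^2 = 3.03 × 10^4.
E = E° − (0.0592/2) log Q = 0.76 − (0.0592/2)(4.481) = 0.627 V.

0.63 V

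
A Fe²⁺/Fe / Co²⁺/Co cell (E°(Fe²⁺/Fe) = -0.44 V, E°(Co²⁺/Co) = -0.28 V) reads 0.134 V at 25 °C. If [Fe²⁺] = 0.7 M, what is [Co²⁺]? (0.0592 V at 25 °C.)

From the Nernst equation, log Q = n(E° − E)/0.0592 = 2(0.16 − 0.134)/0.0592 = 0.878, so Q = 7.56.
With Q = [Fe²⁺]/[Co²⁺] and the known concentrations, [Co²⁺] in the denominator gives [Co²⁺] = 0.093 M.

0.093 M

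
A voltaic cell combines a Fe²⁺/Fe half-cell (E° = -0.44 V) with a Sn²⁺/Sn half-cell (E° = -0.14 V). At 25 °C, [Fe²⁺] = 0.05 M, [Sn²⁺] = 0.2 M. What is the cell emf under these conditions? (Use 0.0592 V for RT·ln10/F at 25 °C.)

0.318 V

The Sn²⁺/Sn couple has the higher reduction potential and acts as the cathode, so E°_cell = -0.14 − (-0.44) = 0.30 V.
Balancing electrons gives n = 2; the reaction quotient is Q = [Fe²⁺]/[Sn²⁺] = 0.250.
At 25 °C, E = E° − (0.0592/n) log Q = 0.30 − (0.0592/2)(-0.602) = 0.300 + 0.018 = 0.318 V.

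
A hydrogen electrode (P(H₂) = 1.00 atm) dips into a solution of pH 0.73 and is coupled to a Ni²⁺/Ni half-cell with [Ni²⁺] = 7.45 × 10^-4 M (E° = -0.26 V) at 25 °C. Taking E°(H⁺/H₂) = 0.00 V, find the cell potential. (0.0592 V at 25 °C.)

The hydrogen couple is the cathode, so E°_cell = 0.26 V; n = 2.
[H⁺] = 10^(−0.73) = 0.19 M, and Q = [Ni²⁺]·P(H₂) / [H⁺]^2 = 0.0215.
E = E° − (0.0592/2) log Q = 0.26 − (0.0592/2)(-1.668) = 0.309 V.

0.31 V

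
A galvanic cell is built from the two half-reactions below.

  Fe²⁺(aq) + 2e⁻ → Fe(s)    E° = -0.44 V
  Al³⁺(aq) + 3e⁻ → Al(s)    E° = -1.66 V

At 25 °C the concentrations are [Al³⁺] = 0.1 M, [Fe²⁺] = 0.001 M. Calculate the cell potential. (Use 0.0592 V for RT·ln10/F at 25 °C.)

1.15 V

The Fe²⁺/Fe couple has the higher reduction potential and acts as the cathode, so E°_cell = -0.44 − (-1.66) = 1.22 V.
Balancing electrons gives n = 6; the reaction quotient is Q = [Al³⁺]^2/[Fe²⁺]^3 = 1 × 10^7.
At 25 °C, E = E° − (0.0592/n) log Q = 1.22 − (0.0592/6)(7.000) = 1.220 − 0.069 = 1.151 V.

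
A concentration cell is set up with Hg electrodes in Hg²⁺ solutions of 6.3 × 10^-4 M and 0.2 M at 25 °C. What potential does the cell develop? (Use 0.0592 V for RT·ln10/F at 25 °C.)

0.074 V

Both half-cells are Hg²⁺/Hg, so E°_cell = 0. The concentrated side is the cathode; the cell reaction moves Hg²⁺ from high to low concentration with n = 2.
Q = [Hg²⁺]_dilute/[Hg²⁺]_conc = 6.3 × 10^-4/0.2 = 0.00315.
E = 0 − (0.0592/2) log Q = −(0.0592/2)(-2.502) = 0.0741 V.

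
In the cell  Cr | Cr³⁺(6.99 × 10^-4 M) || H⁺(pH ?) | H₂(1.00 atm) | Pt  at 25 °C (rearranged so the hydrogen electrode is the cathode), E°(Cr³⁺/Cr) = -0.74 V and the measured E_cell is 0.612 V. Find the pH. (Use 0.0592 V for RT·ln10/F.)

E°_cell = 0.74 V and n = 6.
log Q = n(E° − E)/0.0592 = 6×(0.74 − 0.612)/0.0592 = 12.973.
With Q = [Cr³⁺]^2·P(H₂)^3 / [H⁺]^6, solving for [H⁺] gives log[H⁺] = -3.214, so pH = 3.21.

pH = 3.21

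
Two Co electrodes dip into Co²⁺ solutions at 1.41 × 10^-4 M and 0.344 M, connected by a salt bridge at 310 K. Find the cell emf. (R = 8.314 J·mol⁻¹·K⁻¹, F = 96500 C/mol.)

0.10 V

Both half-cells are Co²⁺/Co, so E°_cell = 0. The concentrated side is the cathode; the cell reaction moves Co²⁺ from high to low concentration with n = 2.
Q = [Co²⁺]_dilute/[Co²⁺]_conc = 1.41 × 10^-4/0.344 = 4.1 × 10^-4.
E = 0 − (RT/nF) ln Q = −((8.314×310)/(2×96500))(-7.800) = 0.1042 V.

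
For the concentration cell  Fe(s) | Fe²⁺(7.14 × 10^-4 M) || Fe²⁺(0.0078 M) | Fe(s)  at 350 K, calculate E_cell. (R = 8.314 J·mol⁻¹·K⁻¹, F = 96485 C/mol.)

0.036 V

Both half-cells are Fe²⁺/Fe, so E°_cell = 0. The concentrated side is the cathode; the cell reaction moves Fe²⁺ from high to low concentration with n = 2.
Q = [Fe²⁺]_dilute/[Fe²⁺]_conc = 7.14 × 10^-4/0.0078 = 0.0915.
E = 0 − (RT/nF) ln Q = −((8.314×350)/(2×96485))(-2.391) = 0.0361 V.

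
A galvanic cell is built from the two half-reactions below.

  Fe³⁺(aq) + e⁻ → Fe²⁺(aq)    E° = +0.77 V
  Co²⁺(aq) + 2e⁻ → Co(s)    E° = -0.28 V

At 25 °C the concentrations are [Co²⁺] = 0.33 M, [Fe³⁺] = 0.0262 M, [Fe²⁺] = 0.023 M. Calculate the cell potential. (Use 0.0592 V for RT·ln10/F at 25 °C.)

1.07 V

The Fe³⁺/Fe²⁺ couple has the higher reduction potential and acts as the cathode, so E°_cell = +0.77 − (-0.28) = 1.05 V.
Balancing electrons gives n = 2; the reaction quotient is Q = [Co²⁺]·[Fe²⁺]^2/[Fe³⁺]^2 = 0.254.
At 25 °C, E = E° − (0.0592/n) log Q = 1.05 − (0.0592/2)(-0.595) = 1.050 + 0.018 = 1.068 V.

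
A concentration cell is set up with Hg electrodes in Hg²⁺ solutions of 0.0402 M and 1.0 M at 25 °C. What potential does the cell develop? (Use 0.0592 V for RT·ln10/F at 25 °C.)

0.041 V

Both half-cells are Hg²⁺/Hg, so E°_cell = 0. The concentrated side is the cathode; the cell reaction moves Hg²⁺ from high to low concentration with n = 2.
Q = [Hg²⁺]_dilute/[Hg²⁺]_conc = 0.0402/1.0 = 0.0402.
E = 0 − (0.0592/2) log Q = −(0.0592/2)(-1.396) = 0.0413 V.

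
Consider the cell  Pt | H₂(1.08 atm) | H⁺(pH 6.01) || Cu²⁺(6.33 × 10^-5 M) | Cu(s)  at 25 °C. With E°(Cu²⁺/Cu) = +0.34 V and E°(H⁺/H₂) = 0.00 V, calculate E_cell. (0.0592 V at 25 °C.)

The Cu²⁺/Cu couple is the cathode, so E°_cell = 0.34 V; n = 2.
[H⁺] = 10^(−6.01) = 9.8 × 10^-7 M, and Q = [H⁺]^2 / ([Cu²⁺]·P(H₂)) = 1.4 × 10^-8.
E = E° − (0.0592/2) log Q = 0.34 − (0.0592/2)(-7.855) = 0.573 V.

0.57 V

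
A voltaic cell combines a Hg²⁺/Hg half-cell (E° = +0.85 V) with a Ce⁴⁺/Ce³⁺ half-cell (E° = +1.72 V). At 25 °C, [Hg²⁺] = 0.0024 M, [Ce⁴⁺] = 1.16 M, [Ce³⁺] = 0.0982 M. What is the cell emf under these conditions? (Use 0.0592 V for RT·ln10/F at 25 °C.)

The Ce⁴⁺/Ce³⁺ couple has the higher reduction potential and acts as the cathode, so E°_cell = +1.72 − (+0.85) = 0.87 V.
Balancing electrons gives n = 2; the reaction quotient is Q = [Hg²⁺]·[Ce³⁺]^2/[Ce⁴⁺]^2 = 1.72 × 10^-5.
At 25 °C, E = E° − (0.0592/n) log Q = 0.87 − (0.0592/2)(-4.764) = 0.870 + 0.141 = 1.011 V.

1.01 V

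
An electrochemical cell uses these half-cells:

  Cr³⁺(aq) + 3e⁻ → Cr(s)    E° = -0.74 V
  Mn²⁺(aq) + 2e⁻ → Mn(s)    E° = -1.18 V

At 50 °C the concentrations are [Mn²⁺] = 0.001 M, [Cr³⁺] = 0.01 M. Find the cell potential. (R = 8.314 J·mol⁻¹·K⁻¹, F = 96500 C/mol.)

The Cr³⁺/Cr couple has the higher reduction potential and acts as the cathode, so E°_cell = -0.74 − (-1.18) = 0.44 V.
Balancing electrons gives n = 6; the reaction quotient is Q = [Mn²⁺]^3/[Cr³⁺]^2 = 1 × 10^-5.
E = E° − (RT/nF) ln Q = 0.44 − (8.314×323)/(6×96500) × (-11.513) = 0.440 + 0.053 = 0.493 V.

0.493 V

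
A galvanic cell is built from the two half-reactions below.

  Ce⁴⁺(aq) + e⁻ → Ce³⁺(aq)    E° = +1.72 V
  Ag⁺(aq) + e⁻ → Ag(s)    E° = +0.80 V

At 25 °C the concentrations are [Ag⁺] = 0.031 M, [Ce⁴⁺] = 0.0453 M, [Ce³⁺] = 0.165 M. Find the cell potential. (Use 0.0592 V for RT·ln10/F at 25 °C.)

The Ce⁴⁺/Ce³⁺ couple has the higher reduction potential and acts as the cathode, so E°_cell = +1.72 − (+0.80) = 0.92 V.
Balancing electrons gives n = 1; the reaction quotient is Q = [Ag⁺]·[Ce³⁺]/[Ce⁴⁺] = 0.113.
At 25 °C, E = E° − (0.0592/n) log Q = 0.92 − (0.0592/1)(-0.947) = 0.920 + 0.056 = 0.976 V.

0.976 V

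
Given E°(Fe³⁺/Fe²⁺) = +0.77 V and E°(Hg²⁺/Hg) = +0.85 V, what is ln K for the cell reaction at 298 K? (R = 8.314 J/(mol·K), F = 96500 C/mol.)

E°_cell = +0.85 − (+0.77) = 0.08 V, with n = 2 electrons transferred.
At equilibrium E = 0, so the Nernst equation gives ln K = nFE°/RT = (2)(96500)(0.08)/((8.314)(298)) = 6.23.

ln K = 6.2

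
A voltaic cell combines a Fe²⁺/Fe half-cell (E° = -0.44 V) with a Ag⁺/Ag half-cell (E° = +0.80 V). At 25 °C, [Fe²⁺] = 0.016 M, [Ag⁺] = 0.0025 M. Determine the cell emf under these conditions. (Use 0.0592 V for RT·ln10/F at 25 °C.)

1.14 V

The Ag⁺/Ag couple has the higher reduction potential and acts as the cathode, so E°_cell = +0.80 − (-0.44) = 1.24 V.
Balancing electrons gives n = 2; the reaction quotient is Q = [Fe²⁺]/[Ag⁺]^2 = 2560.
At 25 °C, E = E° − (0.0592/n) log Q = 1.24 − (0.0592/2)(3.408) = 1.240 − 0.101 = 1.139 V.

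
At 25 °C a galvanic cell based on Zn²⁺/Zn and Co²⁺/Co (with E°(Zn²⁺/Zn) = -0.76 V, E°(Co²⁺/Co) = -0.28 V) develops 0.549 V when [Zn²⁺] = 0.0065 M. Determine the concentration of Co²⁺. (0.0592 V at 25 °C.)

1.4 M

From the Nernst equation, log Q = n(E° − E)/0.0592 = 2(0.48 − 0.549)/0.0592 = -2.331, so Q = 0.00467.
With Q = [Zn²⁺]/[Co²⁺] and the known concentrations, [Co²⁺] in the denominator gives [Co²⁺] = 1.4 M.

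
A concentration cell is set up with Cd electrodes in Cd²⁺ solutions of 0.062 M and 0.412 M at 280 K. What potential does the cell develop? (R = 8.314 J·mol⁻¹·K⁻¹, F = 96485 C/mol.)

Both half-cells are Cd²⁺/Cd, so E°_cell = 0. The concentrated side is the cathode; the cell reaction moves Cd²⁺ from high to low concentration with n = 2.
Q = [Cd²⁺]_dilute/[Cd²⁺]_conc = 0.062/0.412 = 0.150.
E = 0 − (RT/nF) ln Q = −((8.314×280)/(2×96485))(-1.894) = 0.0228 V.

0.023 V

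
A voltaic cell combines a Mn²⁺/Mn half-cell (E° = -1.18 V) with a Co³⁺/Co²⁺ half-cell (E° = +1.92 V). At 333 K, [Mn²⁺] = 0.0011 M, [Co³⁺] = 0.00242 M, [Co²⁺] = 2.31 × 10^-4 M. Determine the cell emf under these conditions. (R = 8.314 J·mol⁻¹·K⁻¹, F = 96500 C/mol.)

The Co³⁺/Co²⁺ couple has the higher reduction potential and acts as the cathode, so E°_cell = +1.92 − (-1.18) = 3.10 V.
Balancing electrons gives n = 2; the reaction quotient is Q = [Mn²⁺]·[Co²⁺]^2/[Co³⁺]^2 = 1 × 10^-5.
E = E° − (RT/nF) ln Q = 3.10 − (8.314×333)/(2×96500) × (-11.511) = 3.100 + 0.165 = 3.265 V.

3.27 V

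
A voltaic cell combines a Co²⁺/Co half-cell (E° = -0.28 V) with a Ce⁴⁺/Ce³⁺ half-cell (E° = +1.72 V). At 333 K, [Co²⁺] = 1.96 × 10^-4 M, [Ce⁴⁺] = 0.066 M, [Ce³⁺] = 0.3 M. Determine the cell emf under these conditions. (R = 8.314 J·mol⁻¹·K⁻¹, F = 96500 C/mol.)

2.08 V

The Ce⁴⁺/Ce³⁺ couple has the higher reduction potential and acts as the cathode, so E°_cell = +1.72 − (-0.28) = 2.00 V.
Balancing electrons gives n = 2; the reaction quotient is Q = [Co²⁺]·[Ce³⁺]^2/[Ce⁴⁺]^2 = 0.00405.
E = E° − (RT/nF) ln Q = 2.00 − (8.314×333)/(2×96500) × (-5.509) = 2.000 + 0.079 = 2.079 V.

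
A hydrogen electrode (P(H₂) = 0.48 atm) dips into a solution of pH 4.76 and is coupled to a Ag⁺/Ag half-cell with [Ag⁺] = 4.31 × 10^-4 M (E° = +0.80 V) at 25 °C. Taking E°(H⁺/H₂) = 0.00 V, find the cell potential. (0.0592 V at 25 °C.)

The Ag⁺/Ag couple is the cathode, so E°_cell = 0.80 V; n = 2.
[H⁺] = 10^(−4.76) = 1.7 × 10^-5 M, and Q = [H⁺]^2 / ([Ag⁺]^2·P(H₂)) = 0.00339.
E = E° − (0.0592/2) log Q = 0.80 − (0.0592/2)(-2.470) = 0.873 V.

0.87 V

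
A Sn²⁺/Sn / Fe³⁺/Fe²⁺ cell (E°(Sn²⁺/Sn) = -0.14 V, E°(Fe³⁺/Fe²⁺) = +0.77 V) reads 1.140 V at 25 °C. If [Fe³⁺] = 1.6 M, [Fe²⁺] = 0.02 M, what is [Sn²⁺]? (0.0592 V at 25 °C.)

1.1 × 10^-4 M

From the Nernst equation, log Q = n(E° − E)/0.0592 = 2(0.91 − 1.140)/0.0592 = -7.770, so Q = 1.7 × 10^-8.
With Q = [Sn²⁺]·[Fe²⁺]^2/[Fe³⁺]^2 and the known concentrations, [Sn²⁺] in the numerator gives [Sn²⁺] = 1.1 × 10^-4 M.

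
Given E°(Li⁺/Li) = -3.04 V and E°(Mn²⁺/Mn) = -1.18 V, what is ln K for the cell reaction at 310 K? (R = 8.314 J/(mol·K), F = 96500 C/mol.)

ln K = 139.3

E°_cell = -1.18 − (-3.04) = 1.86 V, with n = 2 electrons transferred.
At equilibrium E = 0, so the Nernst equation gives ln K = nFE°/RT = (2)(96500)(1.86)/((8.314)(310)) = 139.28.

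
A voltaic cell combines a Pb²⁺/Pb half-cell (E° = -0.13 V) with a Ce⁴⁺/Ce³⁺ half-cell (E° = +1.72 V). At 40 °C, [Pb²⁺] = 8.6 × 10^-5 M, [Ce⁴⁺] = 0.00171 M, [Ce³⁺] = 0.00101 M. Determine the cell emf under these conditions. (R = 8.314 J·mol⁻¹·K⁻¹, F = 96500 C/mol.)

1.99 V

The Ce⁴⁺/Ce³⁺ couple has the higher reduction potential and acts as the cathode, so E°_cell = +1.72 − (-0.13) = 1.85 V.
Balancing electrons gives n = 2; the reaction quotient is Q = [Pb²⁺]·[Ce³⁺]^2/[Ce⁴⁺]^2 = 3 × 10^-5.
E = E° − (RT/nF) ln Q = 1.85 − (8.314×313)/(2×96500) × (-10.414) = 1.850 + 0.140 = 1.990 V.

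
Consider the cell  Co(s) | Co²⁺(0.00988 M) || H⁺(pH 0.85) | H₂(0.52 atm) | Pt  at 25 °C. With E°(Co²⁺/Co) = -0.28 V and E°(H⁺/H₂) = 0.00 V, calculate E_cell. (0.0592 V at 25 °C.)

0.30 V

The hydrogen couple is the cathode, so E°_cell = 0.28 V; n = 2.
[H⁺] = 10^(−0.85) = 0.14 M, and Q = [Co²⁺]·P(H₂) / [H⁺]^2 = 0.257.
E = E° − (0.0592/2) log Q = 0.28 − (0.0592/2)(-0.589) = 0.297 V.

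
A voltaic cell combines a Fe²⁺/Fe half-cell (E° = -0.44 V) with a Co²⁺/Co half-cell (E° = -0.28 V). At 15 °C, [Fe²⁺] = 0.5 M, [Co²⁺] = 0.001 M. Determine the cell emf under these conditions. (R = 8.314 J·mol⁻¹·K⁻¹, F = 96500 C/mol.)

The Co²⁺/Co couple has the higher reduction potential and acts as the cathode, so E°_cell = -0.28 − (-0.44) = 0.16 V.
Balancing electrons gives n = 2; the reaction quotient is Q = [Fe²⁺]/[Co²⁺] = 500.
E = E° − (RT/nF) ln Q = 0.16 − (8.314×288)/(2×96500) × (6.215) = 0.160 − 0.077 = 0.083 V.

0.083 V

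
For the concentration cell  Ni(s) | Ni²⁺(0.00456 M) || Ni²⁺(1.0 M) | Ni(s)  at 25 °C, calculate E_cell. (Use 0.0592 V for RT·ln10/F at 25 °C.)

0.069 V

Both half-cells are Ni²⁺/Ni, so E°_cell = 0. The concentrated side is the cathode; the cell reaction moves Ni²⁺ from high to low concentration with n = 2.
Q = [Ni²⁺]_dilute/[Ni²⁺]_conc = 0.00456/1.0 = 0.00456.
E = 0 − (0.0592/2) log Q = −(0.0592/2)(-2.341) = 0.0693 V.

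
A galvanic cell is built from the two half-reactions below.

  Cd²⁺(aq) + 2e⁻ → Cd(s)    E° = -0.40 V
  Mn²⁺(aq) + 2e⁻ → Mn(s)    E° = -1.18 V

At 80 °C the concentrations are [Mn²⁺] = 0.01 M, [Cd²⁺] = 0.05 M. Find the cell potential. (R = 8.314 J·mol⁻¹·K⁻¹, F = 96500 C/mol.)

The Cd²⁺/Cd couple has the higher reduction potential and acts as the cathode, so E°_cell = -0.40 − (-1.18) = 0.78 V.
Balancing electrons gives n = 2; the reaction quotient is Q = [Mn²⁺]/[Cd²⁺] = 0.200.
E = E° − (RT/nF) ln Q = 0.78 − (8.314×353)/(2×96500) × (-1.609) = 0.780 + 0.024 = 0.804 V.

0.804 V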